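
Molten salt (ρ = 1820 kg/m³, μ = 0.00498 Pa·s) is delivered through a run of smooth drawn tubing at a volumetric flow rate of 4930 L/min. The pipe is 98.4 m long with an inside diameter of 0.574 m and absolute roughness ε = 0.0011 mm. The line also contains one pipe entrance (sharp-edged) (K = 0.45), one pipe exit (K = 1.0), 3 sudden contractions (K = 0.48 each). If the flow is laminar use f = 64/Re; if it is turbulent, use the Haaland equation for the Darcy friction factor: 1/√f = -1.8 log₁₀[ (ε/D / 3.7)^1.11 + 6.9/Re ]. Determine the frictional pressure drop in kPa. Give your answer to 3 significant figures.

ΔP ≈ 0.571 kPa

Q = 4930 L/min = 4930/60000 = 0.08217 m³/s.
Cross-sectional area A = πD²/4 = π(0.574)²/4 = 0.2588 m²; mean velocity V = Q/A = 0.08217/0.2588 = 0.3175 m/s.
Reynolds number Re = ρVD/μ = 1820 · 0.3175 · 0.574 / 0.00498 = 6.661e+04.
Re > 4000 → turbulent. Relative roughness ε/D = 1.1e-06/0.574 = 1.92e-06. Haaland: 1/√f = -1.8 log₁₀[(1.92e-06/3.7)^1.11 + 6.9/6.661e+04] = -1.8 log₁₀[1.05e-07 + 0.000104] = 7.172, so f = 0.01944.
Total minor-loss coefficient ΣK = 1·0.45 + 1·1 + 3·0.48 = 2.89.
ΔP = [f·L/D + ΣK]·(ρV²/2) = [0.01944·98.4/0.574 + 2.89]·(1820·0.3175²/2) = [3.333 + 2.89]·91.75 = 571 Pa.
ΔP = 571 Pa = 0.571 kPa.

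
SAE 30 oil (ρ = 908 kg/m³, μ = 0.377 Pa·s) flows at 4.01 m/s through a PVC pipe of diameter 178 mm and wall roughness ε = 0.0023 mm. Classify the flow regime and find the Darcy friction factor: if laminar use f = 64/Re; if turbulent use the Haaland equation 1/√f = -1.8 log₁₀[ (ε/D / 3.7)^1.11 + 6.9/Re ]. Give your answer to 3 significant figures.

f ≈ 0.0372

Re = ρVD/μ = 908·4.01·0.178/0.377 = 1719.
Re < 2300 → laminar, so f = 64/Re = 0.03723 (roughness is irrelevant in laminar flow).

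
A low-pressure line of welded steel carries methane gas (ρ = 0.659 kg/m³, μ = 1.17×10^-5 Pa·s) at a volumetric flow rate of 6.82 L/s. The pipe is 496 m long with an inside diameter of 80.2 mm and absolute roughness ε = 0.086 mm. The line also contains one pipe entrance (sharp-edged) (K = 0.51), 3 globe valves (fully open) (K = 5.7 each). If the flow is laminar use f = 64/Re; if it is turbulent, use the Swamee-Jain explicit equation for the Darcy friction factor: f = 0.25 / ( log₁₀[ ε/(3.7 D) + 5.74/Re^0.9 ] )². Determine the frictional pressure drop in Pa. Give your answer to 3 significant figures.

Q = 6.82 L/s = 6.82/1000 = 0.00682 m³/s.
Cross-sectional area A = πD²/4 = π(0.0802)²/4 = 0.005052 m²; mean velocity V = Q/A = 0.00682/0.005052 = 1.35 m/s.
Reynolds number Re = ρVD/μ = 0.659 · 1.35 · 0.0802 / 1.17e-05 = 6098.
Re > 4000 → turbulent. Relative roughness ε/D = 8.6e-05/0.0802 = 0.00107. Swamee-Jain: f = 0.25/(log₁₀[0.00107/3.7 + 5.74/6098^0.9])² = 0.25/(log₁₀[0.00029 + 0.00225])² = 0.25/(-2.595)² = 0.03712.
Total minor-loss coefficient ΣK = 1·0.51 + 3·5.7 = 17.6.
ΔP = [f·L/D + ΣK]·(ρV²/2) = [0.03712·496/0.0802 + 17.6]·(0.659·1.35²/2) = [229.6 + 17.6]·0.6005 = 148.4 Pa.

ΔP ≈ 148 Pa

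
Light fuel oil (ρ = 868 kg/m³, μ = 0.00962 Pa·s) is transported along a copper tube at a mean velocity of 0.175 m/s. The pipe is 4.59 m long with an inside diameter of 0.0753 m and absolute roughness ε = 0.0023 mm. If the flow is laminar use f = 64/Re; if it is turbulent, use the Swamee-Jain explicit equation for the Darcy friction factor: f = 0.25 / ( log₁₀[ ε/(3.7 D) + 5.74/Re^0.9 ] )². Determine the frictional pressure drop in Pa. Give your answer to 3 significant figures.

Reynolds number Re = ρVD/μ = 868 · 0.175 · 0.0753 / 0.00962 = 1189.
Re < 2300 → laminar flow, so f = 64/Re = 64/1189 = 0.05383 (the turbulent correlation is not needed).
Darcy-Weisbach: ΔP = f(L/D)(ρV²/2) = 0.05383·(4.59/0.0753)·(868·0.175²/2) = 0.05383·60.96·13.29 = 43.61 Pa.

ΔP ≈ 43.6 Pa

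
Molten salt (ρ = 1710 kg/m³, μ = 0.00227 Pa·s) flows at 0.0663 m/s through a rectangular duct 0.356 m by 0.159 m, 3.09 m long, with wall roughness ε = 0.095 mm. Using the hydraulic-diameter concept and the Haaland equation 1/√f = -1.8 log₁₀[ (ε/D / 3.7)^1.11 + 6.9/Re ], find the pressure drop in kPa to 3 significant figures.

ΔP ≈ 0.00162 kPa

Hydraulic diameter D_h = 4A/P = 4·(0.356·0.159)/(2·(0.356+0.159)) = 0.2264/1.03 = 0.2198 m.
Re = ρVD_h/μ = 1710·0.0663·0.2198/0.00227 = 1.098e+04.
ε/D_h = 9.5e-05/0.2198 = 0.000432; Haaland gives 1/√f = -1.8 log₁₀[4.31e-05+0.000628] = 5.711, so f = 0.03066.
ΔP = f(L/D_h)(ρV²/2) = 0.03066·3.09/0.2198·3.758 = 1.62 Pa.
ΔP = 0.00162 kPa.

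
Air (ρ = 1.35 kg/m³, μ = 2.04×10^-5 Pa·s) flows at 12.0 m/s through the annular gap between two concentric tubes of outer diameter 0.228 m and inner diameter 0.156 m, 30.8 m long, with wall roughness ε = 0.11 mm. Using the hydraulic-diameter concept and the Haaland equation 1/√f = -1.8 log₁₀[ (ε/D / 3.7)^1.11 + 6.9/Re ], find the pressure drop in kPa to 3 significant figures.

ΔP ≈ 1.03 kPa

Hydraulic diameter D_h = 4A/P = D_o - D_i = 0.228 - 0.156 = 0.072 m.
Re = ρVD_h/μ = 1.35·12·0.072/2.04e-05 = 5.718e+04.
ε/D_h = 0.00011/0.072 = 0.00153; Haaland gives 1/√f = -1.8 log₁₀[0.000175+0.000121] = 6.352, so f = 0.02479.
ΔP = f(L/D_h)(ρV²/2) = 0.02479·30.8/0.072·97.2 = 1031 Pa.
ΔP = 1.03 kPa.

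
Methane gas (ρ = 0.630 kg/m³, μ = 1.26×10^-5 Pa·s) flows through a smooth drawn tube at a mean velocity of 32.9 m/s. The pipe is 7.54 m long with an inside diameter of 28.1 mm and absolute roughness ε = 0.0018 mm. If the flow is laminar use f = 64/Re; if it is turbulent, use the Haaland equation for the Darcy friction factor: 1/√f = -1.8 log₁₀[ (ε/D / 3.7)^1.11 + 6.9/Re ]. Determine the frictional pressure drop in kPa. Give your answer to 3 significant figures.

ΔP ≈ 1.94 kPa

Reynolds number Re = ρVD/μ = 0.63 · 32.9 · 0.0281 / 1.26e-05 = 4.622e+04.
Re > 4000 → turbulent. Relative roughness ε/D = 1.8e-06/0.0281 = 6.41e-05. Haaland: 1/√f = -1.8 log₁₀[(6.41e-05/3.7)^1.11 + 6.9/4.622e+04] = -1.8 log₁₀[5.18e-06 + 0.000149] = 6.86, so f = 0.02125.
Darcy-Weisbach: ΔP = f(L/D)(ρV²/2) = 0.02125·(7.54/0.0281)·(0.63·32.9²/2) = 0.02125·268.3·341 = 1944 Pa.
ΔP = 1944 Pa = 1.94 kPa.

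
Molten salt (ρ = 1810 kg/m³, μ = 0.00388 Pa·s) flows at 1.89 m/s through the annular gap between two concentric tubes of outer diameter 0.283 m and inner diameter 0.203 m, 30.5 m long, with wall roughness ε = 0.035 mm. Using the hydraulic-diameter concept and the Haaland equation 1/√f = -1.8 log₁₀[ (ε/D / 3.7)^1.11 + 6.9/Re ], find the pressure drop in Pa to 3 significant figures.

ΔP ≈ 25700 Pa

Hydraulic diameter D_h = 4A/P = D_o - D_i = 0.283 - 0.203 = 0.08 m.
Re = ρVD_h/μ = 1810·1.89·0.08/0.00388 = 7.053e+04.
ε/D_h = 3.5e-05/0.08 = 0.000438; Haaland gives 1/√f = -1.8 log₁₀[4.37e-05+9.78e-05] = 6.928, so f = 0.02083.
ΔP = f(L/D_h)(ρV²/2) = 0.02083·30.5/0.08·3233 = 2.568e+04 Pa.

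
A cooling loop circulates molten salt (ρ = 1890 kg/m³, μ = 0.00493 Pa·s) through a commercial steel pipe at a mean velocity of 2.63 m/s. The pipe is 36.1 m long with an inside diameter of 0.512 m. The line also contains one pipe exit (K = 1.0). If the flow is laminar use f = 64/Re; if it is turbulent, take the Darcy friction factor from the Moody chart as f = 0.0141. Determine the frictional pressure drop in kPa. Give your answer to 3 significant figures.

ΔP ≈ 13.0 kPa

Reynolds number Re = ρVD/μ = 1890 · 2.63 · 0.512 / 0.00493 = 5.162e+05.
Re > 4000 → turbulent; use the Moody-chart value f = 0.0141.
Total minor-loss coefficient ΣK = 1·1 = 1.
ΔP = [f·L/D + ΣK]·(ρV²/2) = [0.0141·36.1/0.512 + 1]·(1890·2.63²/2) = [0.9942 + 1]·6536 = 1.303e+04 Pa.
ΔP = 1.303e+04 Pa = 13.0 kPa.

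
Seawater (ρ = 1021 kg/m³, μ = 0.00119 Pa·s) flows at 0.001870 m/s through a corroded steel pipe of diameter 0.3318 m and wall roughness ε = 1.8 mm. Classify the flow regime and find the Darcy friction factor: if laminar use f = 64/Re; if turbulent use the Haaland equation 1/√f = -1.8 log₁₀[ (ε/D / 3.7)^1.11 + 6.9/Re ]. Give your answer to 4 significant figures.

Re = ρVD/μ = 1021·0.00187·0.3318/0.00119 = 532.3.
Re < 2300 → laminar, so f = 64/Re = 0.1202 (roughness is irrelevant in laminar flow).

f ≈ 0.1202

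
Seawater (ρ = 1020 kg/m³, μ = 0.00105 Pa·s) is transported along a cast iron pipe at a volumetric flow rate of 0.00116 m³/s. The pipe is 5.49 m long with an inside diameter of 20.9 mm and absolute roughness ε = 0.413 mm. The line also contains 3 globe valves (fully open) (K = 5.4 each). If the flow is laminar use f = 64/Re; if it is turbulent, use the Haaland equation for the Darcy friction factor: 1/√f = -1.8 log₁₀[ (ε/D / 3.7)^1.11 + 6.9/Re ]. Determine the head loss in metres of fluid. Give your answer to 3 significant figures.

h_f ≈ 17.0 m

Cross-sectional area A = πD²/4 = π(0.0209)²/4 = 0.0003431 m²; mean velocity V = Q/A = 0.00116/0.0003431 = 3.381 m/s.
Reynolds number Re = ρVD/μ = 1020 · 3.381 · 0.0209 / 0.00105 = 6.865e+04.
Re > 4000 → turbulent. Relative roughness ε/D = 0.000413/0.0209 = 0.0198. Haaland: 1/√f = -1.8 log₁₀[(0.0198/3.7)^1.11 + 6.9/6.865e+04] = -1.8 log₁₀[0.003 + 0.000101] = 4.515, so f = 0.04907.
Total minor-loss coefficient ΣK = 3·5.4 = 16.2.
ΔP = [f·L/D + ΣK]·(ρV²/2) = [0.04907·5.49/0.0209 + 16.2]·(1020·3.381²/2) = [12.89 + 16.2]·5831 = 1.696e+05 Pa.
Head loss h_f = ΔP/(ρg) = 1.696e+05/(1020·9.81) = 17.0 m.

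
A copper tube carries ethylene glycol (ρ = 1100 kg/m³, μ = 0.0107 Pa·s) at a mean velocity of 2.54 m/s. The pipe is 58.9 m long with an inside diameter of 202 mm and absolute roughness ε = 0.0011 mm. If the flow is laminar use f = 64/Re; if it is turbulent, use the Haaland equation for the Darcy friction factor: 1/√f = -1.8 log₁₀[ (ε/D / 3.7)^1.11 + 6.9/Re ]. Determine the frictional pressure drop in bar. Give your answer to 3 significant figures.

ΔP ≈ 0.212 bar

Reynolds number Re = ρVD/μ = 1100 · 2.54 · 0.202 / 0.0107 = 5.275e+04.
Re > 4000 → turbulent. Relative roughness ε/D = 1.1e-06/0.202 = 5.45e-06. Haaland: 1/√f = -1.8 log₁₀[(5.45e-06/3.7)^1.11 + 6.9/5.275e+04] = -1.8 log₁₀[3.36e-07 + 0.000131] = 6.988, so f = 0.02048.
Darcy-Weisbach: ΔP = f(L/D)(ρV²/2) = 0.02048·(58.9/0.202)·(1100·2.54²/2) = 0.02048·291.6·3548 = 2.119e+04 Pa.
ΔP = 2.119e+04 Pa = 0.212 bar.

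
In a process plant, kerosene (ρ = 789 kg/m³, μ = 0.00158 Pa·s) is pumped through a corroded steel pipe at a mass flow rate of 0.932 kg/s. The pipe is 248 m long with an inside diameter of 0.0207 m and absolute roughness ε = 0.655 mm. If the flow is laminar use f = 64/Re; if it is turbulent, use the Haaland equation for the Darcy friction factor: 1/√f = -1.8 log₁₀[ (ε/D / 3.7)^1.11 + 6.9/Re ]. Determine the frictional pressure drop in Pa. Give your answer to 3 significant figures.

ΔP ≈ 3.46×10^6 Pa

A = πD²/4 = π(0.0207)²/4 = 0.0003365 m²; mean velocity V = ṁ/(ρA) = 0.932/(789 · 0.0003365) = 3.51 m/s.
Reynolds number Re = ρVD/μ = 789 · 3.51 · 0.0207 / 0.00158 = 3.628e+04.
Re > 4000 → turbulent. Relative roughness ε/D = 0.000655/0.0207 = 0.0316. Haaland: 1/√f = -1.8 log₁₀[(0.0316/3.7)^1.11 + 6.9/3.628e+04] = -1.8 log₁₀[0.00507 + 0.00019] = 4.103, so f = 0.0594.
Darcy-Weisbach: ΔP = f(L/D)(ρV²/2) = 0.0594·(248/0.0207)·(789·3.51²/2) = 0.0594·1.198e+04·4860 = 3.459e+06 Pa.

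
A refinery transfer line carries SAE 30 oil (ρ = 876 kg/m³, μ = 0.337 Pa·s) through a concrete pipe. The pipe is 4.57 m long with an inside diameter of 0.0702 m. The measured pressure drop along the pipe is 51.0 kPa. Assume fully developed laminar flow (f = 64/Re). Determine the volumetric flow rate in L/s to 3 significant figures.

For laminar flow, f = 64/Re with Re = ρVD/μ, so Darcy-Weisbach reduces to ΔP = 32μLV/D². Solving for V: V = ΔP·D²/(32μL) = 5.1e+04·(0.0702)²/(32·0.337·4.57) = 5.1 m/s.
Check: Re = ρVD/μ = 876·5.1·0.0702/0.337 = 930.6 < 2300, so the laminar assumption holds.
Q = V·A = 5.1·(π/4·0.0702²) = 0.01974 m³/s = 19.7 L/s.

Q ≈ 19.7 L/s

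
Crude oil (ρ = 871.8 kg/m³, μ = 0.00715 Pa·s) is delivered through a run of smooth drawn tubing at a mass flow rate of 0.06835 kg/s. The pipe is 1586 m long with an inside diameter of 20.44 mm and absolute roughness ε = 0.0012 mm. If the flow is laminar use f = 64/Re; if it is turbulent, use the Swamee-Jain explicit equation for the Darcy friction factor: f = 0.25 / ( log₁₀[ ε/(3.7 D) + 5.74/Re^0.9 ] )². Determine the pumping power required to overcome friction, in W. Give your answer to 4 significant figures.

P ≈ 16.27 W

A = πD²/4 = π(0.02044)²/4 = 0.0003281 m²; mean velocity V = ṁ/(ρA) = 0.06835/(871.8 · 0.0003281) = 0.2389 m/s.
Reynolds number Re = ρVD/μ = 871.8 · 0.2389 · 0.02044 / 0.00715 = 595.5.
Re < 2300 → laminar flow, so f = 64/Re = 64/595.5 = 0.1075 (the turbulent correlation is not needed).
Darcy-Weisbach: ΔP = f(L/D)(ρV²/2) = 0.1075·(1586/0.02044)·(871.8·0.2389²/2) = 0.1075·7.759e+04·24.88 = 2.075e+05 Pa.
Q = ṁ/ρ = 0.06835/871.8 = 7.84e-05 m³/s.
Pumping power P = QΔP = 7.84e-05·2.075e+05 = 16.270 W = 16.27 W.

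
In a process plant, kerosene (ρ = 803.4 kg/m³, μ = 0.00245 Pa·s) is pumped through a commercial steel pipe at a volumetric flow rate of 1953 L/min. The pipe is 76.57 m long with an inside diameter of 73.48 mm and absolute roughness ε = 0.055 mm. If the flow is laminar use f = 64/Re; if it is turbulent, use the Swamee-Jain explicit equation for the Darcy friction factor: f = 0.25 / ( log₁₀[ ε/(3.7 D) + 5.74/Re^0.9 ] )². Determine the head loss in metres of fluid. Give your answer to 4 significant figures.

h_f ≈ 63.38 m

Q = 1953 L/min = 1953/60000 = 0.03255 m³/s.
Cross-sectional area A = πD²/4 = π(0.07348)²/4 = 0.004241 m²; mean velocity V = Q/A = 0.03255/0.004241 = 7.676 m/s.
Reynolds number Re = ρVD/μ = 803.4 · 7.676 · 0.07348 / 0.00245 = 1.85e+05.
Re > 4000 → turbulent. Relative roughness ε/D = 5.5e-05/0.07348 = 0.000749. Swamee-Jain: f = 0.25/(log₁₀[0.000749/3.7 + 5.74/1.85e+05^0.9])² = 0.25/(log₁₀[0.000202 + 0.000104])² = 0.25/(-3.513)² = 0.02025.
Darcy-Weisbach: ΔP = f(L/D)(ρV²/2) = 0.02025·(76.57/0.07348)·(803.4·7.676²/2) = 0.02025·1042·2.367e+04 = 4.995e+05 Pa.
Head loss h_f = ΔP/(ρg) = 4.995e+05/(803.4·9.81) = 63.38 m.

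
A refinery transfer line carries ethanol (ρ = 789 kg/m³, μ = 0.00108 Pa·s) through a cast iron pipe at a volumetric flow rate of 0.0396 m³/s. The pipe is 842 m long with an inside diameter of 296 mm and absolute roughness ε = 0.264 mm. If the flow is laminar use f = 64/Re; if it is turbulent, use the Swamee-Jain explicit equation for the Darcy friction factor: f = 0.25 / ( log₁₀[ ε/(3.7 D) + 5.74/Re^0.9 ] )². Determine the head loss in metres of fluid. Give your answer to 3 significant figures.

Cross-sectional area A = πD²/4 = π(0.296)²/4 = 0.06881 m²; mean velocity V = Q/A = 0.0396/0.06881 = 0.5755 m/s.
Reynolds number Re = ρVD/μ = 789 · 0.5755 · 0.296 / 0.00108 = 1.244e+05.
Re > 4000 → turbulent. Relative roughness ε/D = 0.000264/0.296 = 0.000892. Swamee-Jain: f = 0.25/(log₁₀[0.000892/3.7 + 5.74/1.244e+05^0.9])² = 0.25/(log₁₀[0.000241 + 0.000149])² = 0.25/(-3.409)² = 0.02152.
Darcy-Weisbach: ΔP = f(L/D)(ρV²/2) = 0.02152·(842/0.296)·(789·0.5755²/2) = 0.02152·2845·130.6 = 7996 Pa.
Head loss h_f = ΔP/(ρg) = 7996/(789·9.81) = 1.03 m.

h_f ≈ 1.03 m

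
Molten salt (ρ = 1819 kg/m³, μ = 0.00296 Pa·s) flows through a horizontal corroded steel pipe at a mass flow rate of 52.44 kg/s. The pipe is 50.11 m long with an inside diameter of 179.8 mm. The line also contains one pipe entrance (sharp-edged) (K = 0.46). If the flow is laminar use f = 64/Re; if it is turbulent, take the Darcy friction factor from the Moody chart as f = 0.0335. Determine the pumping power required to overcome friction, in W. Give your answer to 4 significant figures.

A = πD²/4 = π(0.1798)²/4 = 0.02539 m²; mean velocity V = ṁ/(ρA) = 52.44/(1819 · 0.02539) = 1.135 m/s.
Reynolds number Re = ρVD/μ = 1819 · 1.135 · 0.1798 / 0.00296 = 1.255e+05.
Re > 4000 → turbulent; use the Moody-chart value f = 0.0335.
Total minor-loss coefficient ΣK = 1·0.46 = 0.46.
ΔP = [f·L/D + ΣK]·(ρV²/2) = [0.0335·50.11/0.1798 + 0.46]·(1819·1.135²/2) = [9.336 + 0.46]·1173 = 1.149e+04 Pa.
Q = ṁ/ρ = 52.44/1819 = 0.02883 m³/s.
Pumping power P = QΔP = 0.02883·1.149e+04 = 331.15 W = 331.1 W.

P ≈ 331.1 W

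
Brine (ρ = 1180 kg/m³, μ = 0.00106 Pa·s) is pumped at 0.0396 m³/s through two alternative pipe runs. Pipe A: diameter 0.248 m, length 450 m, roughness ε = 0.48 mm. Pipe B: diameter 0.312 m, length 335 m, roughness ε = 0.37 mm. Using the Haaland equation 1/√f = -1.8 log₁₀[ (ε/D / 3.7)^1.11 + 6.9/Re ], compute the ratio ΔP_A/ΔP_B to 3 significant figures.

Pipe A: V = Q/A = 0.0396/0.04831 = 0.8198 m/s; Re = 2.263e+05; ε/D = 0.00194; Haaland → f = 0.02398; ΔP_A = f(L/D)(ρV²/2) = 1.725e+04 Pa.
Pipe B: V = Q/A = 0.0396/0.07645 = 0.518 m/s; Re = 1.799e+05; ε/D = 0.00119; Haaland → f = 0.02174; ΔP_B = f(L/D)(ρV²/2) = 3695 Pa.
ΔP_A/ΔP_B = 1.725e+04/3695 = 4.67.

ΔP_A/ΔP_B ≈ 4.67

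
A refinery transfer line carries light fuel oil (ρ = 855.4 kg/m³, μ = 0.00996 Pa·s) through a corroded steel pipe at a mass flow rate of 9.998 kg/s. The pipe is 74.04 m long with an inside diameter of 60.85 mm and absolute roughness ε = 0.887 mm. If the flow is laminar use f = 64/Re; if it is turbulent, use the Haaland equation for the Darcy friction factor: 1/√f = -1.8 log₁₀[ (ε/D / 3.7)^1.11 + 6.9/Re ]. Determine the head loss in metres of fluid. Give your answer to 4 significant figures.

h_f ≈ 45.49 m

A = πD²/4 = π(0.06085)²/4 = 0.002908 m²; mean velocity V = ṁ/(ρA) = 9.998/(855.4 · 0.002908) = 4.019 m/s.
Reynolds number Re = ρVD/μ = 855.4 · 4.019 · 0.06085 / 0.00996 = 2.1e+04.
Re > 4000 → turbulent. Relative roughness ε/D = 0.000887/0.06085 = 0.0146. Haaland: 1/√f = -1.8 log₁₀[(0.0146/3.7)^1.11 + 6.9/2.1e+04] = -1.8 log₁₀[0.00214 + 0.000329] = 4.693, so f = 0.04541.
Darcy-Weisbach: ΔP = f(L/D)(ρV²/2) = 0.04541·(74.04/0.06085)·(855.4·4.019²/2) = 0.04541·1217·6909 = 3.817e+05 Pa.
Head loss h_f = ΔP/(ρg) = 3.817e+05/(855.4·9.81) = 45.49 m.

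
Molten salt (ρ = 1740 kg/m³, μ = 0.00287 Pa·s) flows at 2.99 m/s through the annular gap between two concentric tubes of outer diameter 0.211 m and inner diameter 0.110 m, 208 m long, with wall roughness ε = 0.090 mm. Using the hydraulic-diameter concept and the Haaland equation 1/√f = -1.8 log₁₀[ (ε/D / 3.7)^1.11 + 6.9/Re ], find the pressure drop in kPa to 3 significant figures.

Hydraulic diameter D_h = 4A/P = D_o - D_i = 0.211 - 0.11 = 0.101 m.
Re = ρVD_h/μ = 1740·2.99·0.101/0.00287 = 1.831e+05.
ε/D_h = 9e-05/0.101 = 0.000891; Haaland gives 1/√f = -1.8 log₁₀[9.63e-05+3.77e-05] = 6.971, so f = 0.02058.
ΔP = f(L/D_h)(ρV²/2) = 0.02058·208/0.101·7778 = 3.296e+05 Pa.
ΔP = 330 kPa.

ΔP ≈ 330 kPa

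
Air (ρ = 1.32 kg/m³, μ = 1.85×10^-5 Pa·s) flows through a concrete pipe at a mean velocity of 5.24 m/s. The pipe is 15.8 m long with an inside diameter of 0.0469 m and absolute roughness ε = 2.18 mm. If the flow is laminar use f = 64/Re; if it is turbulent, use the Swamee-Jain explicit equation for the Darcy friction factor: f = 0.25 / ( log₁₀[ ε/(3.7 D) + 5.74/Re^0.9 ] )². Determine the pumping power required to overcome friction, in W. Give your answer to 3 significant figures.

P ≈ 3.94 W

Reynolds number Re = ρVD/μ = 1.32 · 5.24 · 0.0469 / 1.85e-05 = 1.754e+04.
Re > 4000 → turbulent. Relative roughness ε/D = 0.00218/0.0469 = 0.0465. Swamee-Jain: f = 0.25/(log₁₀[0.0465/3.7 + 5.74/1.754e+04^0.9])² = 0.25/(log₁₀[0.0126 + 0.00087])² = 0.25/(-1.872)² = 0.07135.
Darcy-Weisbach: ΔP = f(L/D)(ρV²/2) = 0.07135·(15.8/0.0469)·(1.32·5.24²/2) = 0.07135·336.9·18.12 = 435.6 Pa.
Q = V·A = 5.24·0.001728 = 0.009052 m³/s.
Pumping power P = QΔP = 0.009052·435.6 = 3.943 W = 3.94 W.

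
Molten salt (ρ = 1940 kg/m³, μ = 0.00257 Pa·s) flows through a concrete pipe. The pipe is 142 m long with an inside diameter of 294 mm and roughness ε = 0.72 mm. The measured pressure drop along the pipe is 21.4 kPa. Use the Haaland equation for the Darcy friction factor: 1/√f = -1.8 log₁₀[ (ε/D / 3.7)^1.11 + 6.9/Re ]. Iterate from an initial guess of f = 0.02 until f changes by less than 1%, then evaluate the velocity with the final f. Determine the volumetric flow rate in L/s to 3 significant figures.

Q ≈ 91.3 L/s

Rearranging Darcy-Weisbach: V = √(2·ΔP·D/(f·L·ρ)). With ε/D = 0.00072/0.294 = 0.00245, iterate starting from f = 0.02:
  f = 0.02 → V = √(2·2.14e+04·0.294/(0.02·142·1940)) = 1.511 m/s; Re = ρVD/μ = 3.354e+05; f → 0.0252
  f = 0.0252 → V = 1.346 m/s; Re = 2.988e+05; f → 0.02525
Converged (Δf/f < 1%). With the final f = 0.02525: V = √(2·2.14e+04·0.294/(0.02525·142·1940)) = 1.345 m/s.
Q = V·A = 1.345·(π/4·0.294²) = 0.09131 m³/s = 91.3 L/s.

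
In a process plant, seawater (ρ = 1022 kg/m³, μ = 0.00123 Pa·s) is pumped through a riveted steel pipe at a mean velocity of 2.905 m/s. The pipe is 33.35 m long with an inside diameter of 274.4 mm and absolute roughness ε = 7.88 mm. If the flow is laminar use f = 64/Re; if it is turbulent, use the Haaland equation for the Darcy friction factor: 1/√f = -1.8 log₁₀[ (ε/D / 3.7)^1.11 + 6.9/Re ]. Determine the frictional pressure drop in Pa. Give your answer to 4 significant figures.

ΔP ≈ 29510 Pa

Reynolds number Re = ρVD/μ = 1022 · 2.905 · 0.2744 / 0.00123 = 6.623e+05.
Re > 4000 → turbulent. Relative roughness ε/D = 0.00788/0.2744 = 0.0287. Haaland: 1/√f = -1.8 log₁₀[(0.0287/3.7)^1.11 + 6.9/6.623e+05] = -1.8 log₁₀[0.00455 + 1.04e-05] = 4.214, so f = 0.05631.
Darcy-Weisbach: ΔP = f(L/D)(ρV²/2) = 0.05631·(33.35/0.2744)·(1022·2.905²/2) = 0.05631·121.5·4312 = 2.951e+04 Pa.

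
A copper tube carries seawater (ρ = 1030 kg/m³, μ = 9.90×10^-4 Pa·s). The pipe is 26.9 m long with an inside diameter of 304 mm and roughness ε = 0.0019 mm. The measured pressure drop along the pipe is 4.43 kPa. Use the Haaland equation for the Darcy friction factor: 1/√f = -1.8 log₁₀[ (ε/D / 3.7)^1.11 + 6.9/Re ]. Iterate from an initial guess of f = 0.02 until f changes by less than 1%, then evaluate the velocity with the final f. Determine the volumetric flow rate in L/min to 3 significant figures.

Q ≈ 12500 L/min

Rearranging Darcy-Weisbach: V = √(2·ΔP·D/(f·L·ρ)). With ε/D = 1.9e-06/0.304 = 6.25e-06, iterate starting from f = 0.02:
  f = 0.02 → V = √(2·4430·0.304/(0.02·26.9·1030)) = 2.205 m/s; Re = ρVD/μ = 6.973e+05; f → 0.01241
  f = 0.01241 → V = 2.799 m/s; Re = 8.853e+05; f → 0.01193
  f = 0.01193 → V = 2.855 m/s; Re = 9.03e+05; f → 0.01189
Converged (Δf/f < 1%). With the final f = 0.01189: V = √(2·4430·0.304/(0.01189·26.9·1030)) = 2.859 m/s.
Q = V·A = 2.859·(π/4·0.304²) = 0.2076 m³/s = 12500 L/min.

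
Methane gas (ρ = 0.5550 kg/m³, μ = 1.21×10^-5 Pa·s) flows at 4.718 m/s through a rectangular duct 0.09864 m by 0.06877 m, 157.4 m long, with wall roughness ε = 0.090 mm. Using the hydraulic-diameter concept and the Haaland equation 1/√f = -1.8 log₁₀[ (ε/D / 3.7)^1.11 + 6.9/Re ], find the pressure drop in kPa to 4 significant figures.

ΔP ≈ 0.3427 kPa

Hydraulic diameter D_h = 4A/P = 4·(0.09864·0.06877)/(2·(0.09864+0.06877)) = 0.02713/0.3348 = 0.08104 m.
Re = ρVD_h/μ = 0.555·4.718·0.08104/1.21e-05 = 1.754e+04.
ε/D_h = 9e-05/0.08104 = 0.00111; Haaland gives 1/√f = -1.8 log₁₀[0.000123+0.000393] = 5.917, so f = 0.02857.
ΔP = f(L/D_h)(ρV²/2) = 0.02857·157.4/0.08104·6.177 = 342.7 Pa.
ΔP = 0.3427 kPa.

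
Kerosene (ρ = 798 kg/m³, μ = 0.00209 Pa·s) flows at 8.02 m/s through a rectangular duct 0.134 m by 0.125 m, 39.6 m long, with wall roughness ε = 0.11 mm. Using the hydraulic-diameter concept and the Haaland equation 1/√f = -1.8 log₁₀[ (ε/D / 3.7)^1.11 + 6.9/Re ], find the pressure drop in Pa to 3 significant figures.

ΔP ≈ 154000 Pa

Hydraulic diameter D_h = 4A/P = 4·(0.134·0.125)/(2·(0.134+0.125)) = 0.067/0.518 = 0.1293 m.
Re = ρVD_h/μ = 798·8.02·0.1293/0.00209 = 3.961e+05.
ε/D_h = 0.00011/0.1293 = 0.00085; Haaland gives 1/√f = -1.8 log₁₀[9.15e-05+1.74e-05] = 7.134, so f = 0.01965.
ΔP = f(L/D_h)(ρV²/2) = 0.01965·39.6/0.1293·2.566e+04 = 1.544e+05 Pa.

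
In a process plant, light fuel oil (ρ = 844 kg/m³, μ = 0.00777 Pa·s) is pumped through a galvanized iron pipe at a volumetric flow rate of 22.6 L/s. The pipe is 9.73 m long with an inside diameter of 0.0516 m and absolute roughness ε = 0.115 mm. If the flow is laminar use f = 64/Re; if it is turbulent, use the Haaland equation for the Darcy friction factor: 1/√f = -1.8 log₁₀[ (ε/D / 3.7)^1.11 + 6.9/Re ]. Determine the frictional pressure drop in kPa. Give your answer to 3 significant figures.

ΔP ≈ 245 kPa

Q = 22.6 L/s = 22.6/1000 = 0.0226 m³/s.
Cross-sectional area A = πD²/4 = π(0.0516)²/4 = 0.002091 m²; mean velocity V = Q/A = 0.0226/0.002091 = 10.81 m/s.
Reynolds number Re = ρVD/μ = 844 · 10.81 · 0.0516 / 0.00777 = 6.057e+04.
Re > 4000 → turbulent. Relative roughness ε/D = 0.000115/0.0516 = 0.00223. Haaland: 1/√f = -1.8 log₁₀[(0.00223/3.7)^1.11 + 6.9/6.057e+04] = -1.8 log₁₀[0.000266 + 0.000114] = 6.156, so f = 0.02639.
Darcy-Weisbach: ΔP = f(L/D)(ρV²/2) = 0.02639·(9.73/0.0516)·(844·10.81²/2) = 0.02639·188.6·4.929e+04 = 2.453e+05 Pa.
ΔP = 2.453e+05 Pa = 245 kPa.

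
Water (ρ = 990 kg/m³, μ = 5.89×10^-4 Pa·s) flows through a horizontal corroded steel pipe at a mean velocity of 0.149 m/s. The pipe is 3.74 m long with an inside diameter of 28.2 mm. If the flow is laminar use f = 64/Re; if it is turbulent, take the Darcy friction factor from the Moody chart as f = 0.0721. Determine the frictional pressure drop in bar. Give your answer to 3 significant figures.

ΔP ≈ 0.00105 bar

Reynolds number Re = ρVD/μ = 990 · 0.149 · 0.0282 / 0.000589 = 7062.
Re > 4000 → turbulent; use the Moody-chart value f = 0.0721.
Darcy-Weisbach: ΔP = f(L/D)(ρV²/2) = 0.0721·(3.74/0.0282)·(990·0.149²/2) = 0.0721·132.6·10.99 = 105.1 Pa.
ΔP = 105.1 Pa = 0.00105 bar.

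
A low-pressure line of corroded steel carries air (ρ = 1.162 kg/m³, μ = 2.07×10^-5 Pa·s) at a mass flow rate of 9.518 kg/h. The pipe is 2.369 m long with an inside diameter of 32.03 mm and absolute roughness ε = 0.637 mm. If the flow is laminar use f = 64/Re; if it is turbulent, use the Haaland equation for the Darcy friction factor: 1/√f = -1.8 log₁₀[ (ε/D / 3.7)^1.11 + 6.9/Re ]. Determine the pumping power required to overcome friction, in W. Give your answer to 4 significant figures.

ṁ = 9.518 kg/h = 9.518/3600 = 0.002644 kg/s.
A = πD²/4 = π(0.03203)²/4 = 0.0008058 m²; mean velocity V = ṁ/(ρA) = 0.002644/(1.162 · 0.0008058) = 2.824 m/s.
Reynolds number Re = ρVD/μ = 1.162 · 2.824 · 0.03203 / 2.07e-05 = 5077.
Re > 4000 → turbulent. Relative roughness ε/D = 0.000637/0.03203 = 0.0199. Haaland: 1/√f = -1.8 log₁₀[(0.0199/3.7)^1.11 + 6.9/5077] = -1.8 log₁₀[0.00302 + 0.00136] = 4.245, so f = 0.0555.
Darcy-Weisbach: ΔP = f(L/D)(ρV²/2) = 0.0555·(2.369/0.03203)·(1.162·2.824²/2) = 0.0555·73.96·4.633 = 19.02 Pa.
Q = ṁ/ρ = 0.002644/1.162 = 0.002275 m³/s.
Pumping power P = QΔP = 0.002275·19.02 = 0.043272 W = 0.04327 W.

P ≈ 0.04327 W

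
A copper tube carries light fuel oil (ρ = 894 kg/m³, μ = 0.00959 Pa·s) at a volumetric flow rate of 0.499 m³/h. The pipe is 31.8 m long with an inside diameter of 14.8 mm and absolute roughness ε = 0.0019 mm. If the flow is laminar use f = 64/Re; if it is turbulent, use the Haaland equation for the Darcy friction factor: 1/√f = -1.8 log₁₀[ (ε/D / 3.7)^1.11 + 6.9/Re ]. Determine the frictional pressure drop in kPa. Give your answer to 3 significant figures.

ΔP ≈ 35.9 kPa

Q = 0.499 m³/h = 0.499/3600 = 0.0001386 m³/s.
Cross-sectional area A = πD²/4 = π(0.0148)²/4 = 0.000172 m²; mean velocity V = Q/A = 0.0001386/0.000172 = 0.8057 m/s.
Reynolds number Re = ρVD/μ = 894 · 0.8057 · 0.0148 / 0.00959 = 1112.
Re < 2300 → laminar flow, so f = 64/Re = 64/1112 = 0.05757 (the turbulent correlation is not needed).
Darcy-Weisbach: ΔP = f(L/D)(ρV²/2) = 0.05757·(31.8/0.0148)·(894·0.8057²/2) = 0.05757·2149·290.2 = 3.59e+04 Pa.
ΔP = 3.59e+04 Pa = 35.9 kPa.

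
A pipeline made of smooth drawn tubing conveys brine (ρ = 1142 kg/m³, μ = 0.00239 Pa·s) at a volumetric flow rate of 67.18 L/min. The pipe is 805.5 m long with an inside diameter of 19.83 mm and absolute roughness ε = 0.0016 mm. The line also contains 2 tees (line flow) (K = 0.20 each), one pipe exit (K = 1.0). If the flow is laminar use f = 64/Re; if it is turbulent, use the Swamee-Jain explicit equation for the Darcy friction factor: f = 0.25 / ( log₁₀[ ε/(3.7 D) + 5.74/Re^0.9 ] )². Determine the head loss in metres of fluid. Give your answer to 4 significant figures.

Q = 67.18 L/min = 67.18/60000 = 0.00112 m³/s.
Cross-sectional area A = πD²/4 = π(0.01983)²/4 = 0.0003088 m²; mean velocity V = Q/A = 0.00112/0.0003088 = 3.625 m/s.
Reynolds number Re = ρVD/μ = 1142 · 3.625 · 0.01983 / 0.00239 = 3.435e+04.
Re > 4000 → turbulent. Relative roughness ε/D = 1.6e-06/0.01983 = 8.07e-05. Swamee-Jain: f = 0.25/(log₁₀[8.07e-05/3.7 + 5.74/3.435e+04^0.9])² = 0.25/(log₁₀[2.18e-05 + 0.000475])² = 0.25/(-3.304)² = 0.0229.
Total minor-loss coefficient ΣK = 2·0.2 + 1·1 = 1.4.
ΔP = [f·L/D + ΣK]·(ρV²/2) = [0.0229·805.5/0.01983 + 1.4]·(1142·3.625²/2) = [930.3 + 1.4]·7505 = 6.992e+06 Pa.
Head loss h_f = ΔP/(ρg) = 6.992e+06/(1142·9.81) = 624.1 m.

h_f ≈ 624.1 m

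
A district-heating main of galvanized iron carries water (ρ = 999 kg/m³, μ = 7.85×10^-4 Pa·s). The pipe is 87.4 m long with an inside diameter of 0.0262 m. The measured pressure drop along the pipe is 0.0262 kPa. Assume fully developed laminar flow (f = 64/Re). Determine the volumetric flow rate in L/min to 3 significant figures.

Q ≈ 0.265 L/min

For laminar flow, f = 64/Re with Re = ρVD/μ, so Darcy-Weisbach reduces to ΔP = 32μLV/D². Solving for V: V = ΔP·D²/(32μL) = 26.2·(0.0262)²/(32·0.000785·87.4) = 0.008192 m/s.
Check: Re = ρVD/μ = 999·0.008192·0.0262/0.000785 = 273.1 < 2300, so the laminar assumption holds.
Q = V·A = 0.008192·(π/4·0.0262²) = 4.416e-06 m³/s = 0.265 L/min.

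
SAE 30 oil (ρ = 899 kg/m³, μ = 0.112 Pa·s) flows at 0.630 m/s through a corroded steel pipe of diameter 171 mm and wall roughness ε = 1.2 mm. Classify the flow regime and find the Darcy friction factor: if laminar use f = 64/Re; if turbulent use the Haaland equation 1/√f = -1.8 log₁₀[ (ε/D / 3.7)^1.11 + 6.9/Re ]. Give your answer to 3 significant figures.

Re = ρVD/μ = 899·0.63·0.171/0.112 = 864.7.
Re < 2300 → laminar, so f = 64/Re = 0.07401 (roughness is irrelevant in laminar flow).

f ≈ 0.0740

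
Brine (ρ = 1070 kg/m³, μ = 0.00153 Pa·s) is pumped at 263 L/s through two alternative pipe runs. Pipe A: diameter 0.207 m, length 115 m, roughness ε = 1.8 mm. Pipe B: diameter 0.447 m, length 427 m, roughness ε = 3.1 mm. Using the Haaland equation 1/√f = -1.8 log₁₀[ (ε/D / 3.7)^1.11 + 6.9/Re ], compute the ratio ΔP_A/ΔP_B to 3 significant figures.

Pipe A: V = Q/A = 0.263/0.03365 = 7.815 m/s; Re = 1.131e+06; ε/D = 0.0087; Haaland → f = 0.0363; ΔP_A = f(L/D)(ρV²/2) = 6.589e+05 Pa.
Pipe B: V = Q/A = 0.263/0.1569 = 1.676 m/s; Re = 5.239e+05; ε/D = 0.00694; Haaland → f = 0.03382; ΔP_B = f(L/D)(ρV²/2) = 4.854e+04 Pa.
ΔP_A/ΔP_B = 6.589e+05/4.854e+04 = 13.6.

ΔP_A/ΔP_B ≈ 13.6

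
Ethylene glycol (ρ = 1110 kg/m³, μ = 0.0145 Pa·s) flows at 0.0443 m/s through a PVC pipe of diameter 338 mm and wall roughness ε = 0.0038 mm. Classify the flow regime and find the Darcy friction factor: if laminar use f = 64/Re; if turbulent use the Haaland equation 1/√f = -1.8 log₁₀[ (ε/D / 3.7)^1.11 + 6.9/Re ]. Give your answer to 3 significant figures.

Re = ρVD/μ = 1110·0.0443·0.338/0.0145 = 1146.
Re < 2300 → laminar, so f = 64/Re = 0.05583 (roughness is irrelevant in laminar flow).

f ≈ 0.0558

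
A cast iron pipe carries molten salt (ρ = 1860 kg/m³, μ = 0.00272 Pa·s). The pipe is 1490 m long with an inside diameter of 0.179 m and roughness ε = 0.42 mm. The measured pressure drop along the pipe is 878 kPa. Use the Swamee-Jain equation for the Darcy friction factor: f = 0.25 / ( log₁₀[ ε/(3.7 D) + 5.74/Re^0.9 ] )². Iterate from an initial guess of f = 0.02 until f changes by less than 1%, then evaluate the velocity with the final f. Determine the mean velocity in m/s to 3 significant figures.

Rearranging Darcy-Weisbach: V = √(2·ΔP·D/(f·L·ρ)). With ε/D = 0.00042/0.179 = 0.00235, iterate starting from f = 0.02:
  f = 0.02 → V = √(2·8.78e+05·0.179/(0.02·1490·1860)) = 2.381 m/s; Re = ρVD/μ = 2.915e+05; f → 0.02515
  f = 0.02515 → V = 2.124 m/s; Re = 2.599e+05; f → 0.02523
Converged (Δf/f < 1%). With the final f = 0.02523: V = √(2·8.78e+05·0.179/(0.02523·1490·1860)) = 2.12 m/s.

V ≈ 2.12 m/s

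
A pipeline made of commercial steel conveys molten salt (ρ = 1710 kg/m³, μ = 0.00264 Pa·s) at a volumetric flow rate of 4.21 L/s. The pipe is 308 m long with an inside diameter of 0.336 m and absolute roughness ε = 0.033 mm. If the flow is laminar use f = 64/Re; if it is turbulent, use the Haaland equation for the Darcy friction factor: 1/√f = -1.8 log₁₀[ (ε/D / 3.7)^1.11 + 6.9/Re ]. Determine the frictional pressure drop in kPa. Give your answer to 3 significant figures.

Q = 4.21 L/s = 4.21/1000 = 0.00421 m³/s.
Cross-sectional area A = πD²/4 = π(0.336)²/4 = 0.08867 m²; mean velocity V = Q/A = 0.00421/0.08867 = 0.04748 m/s.
Reynolds number Re = ρVD/μ = 1710 · 0.04748 · 0.336 / 0.00264 = 1.033e+04.
Re > 4000 → turbulent. Relative roughness ε/D = 3.3e-05/0.336 = 9.82e-05. Haaland: 1/√f = -1.8 log₁₀[(9.82e-05/3.7)^1.11 + 6.9/1.033e+04] = -1.8 log₁₀[8.33e-06 + 0.000668] = 5.706, so f = 0.03071.
Darcy-Weisbach: ΔP = f(L/D)(ρV²/2) = 0.03071·(308/0.336)·(1710·0.04748²/2) = 0.03071·916.7·1.927 = 54.27 Pa.
ΔP = 54.27 Pa = 0.0543 kPa.

ΔP ≈ 0.0543 kPa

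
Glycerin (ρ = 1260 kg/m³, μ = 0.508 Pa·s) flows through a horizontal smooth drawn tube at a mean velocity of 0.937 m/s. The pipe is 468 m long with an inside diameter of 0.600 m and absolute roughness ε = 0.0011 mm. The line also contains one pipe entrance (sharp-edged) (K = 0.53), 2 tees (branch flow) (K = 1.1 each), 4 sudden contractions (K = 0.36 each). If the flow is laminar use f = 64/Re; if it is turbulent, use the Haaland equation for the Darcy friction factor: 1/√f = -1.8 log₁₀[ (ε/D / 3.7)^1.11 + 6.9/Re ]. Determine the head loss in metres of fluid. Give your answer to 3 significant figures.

Reynolds number Re = ρVD/μ = 1260 · 0.937 · 0.6 / 0.508 = 1394.
Re < 2300 → laminar flow, so f = 64/Re = 64/1394 = 0.0459 (the turbulent correlation is not needed).
Total minor-loss coefficient ΣK = 1·0.53 + 2·1.1 + 4·0.36 = 4.17.
ΔP = [f·L/D + ΣK]·(ρV²/2) = [0.0459·468/0.6 + 4.17]·(1260·0.937²/2) = [35.8 + 4.17]·553.1 = 2.211e+04 Pa.
Head loss h_f = ΔP/(ρg) = 2.211e+04/(1260·9.81) = 1.79 m.

h_f ≈ 1.79 m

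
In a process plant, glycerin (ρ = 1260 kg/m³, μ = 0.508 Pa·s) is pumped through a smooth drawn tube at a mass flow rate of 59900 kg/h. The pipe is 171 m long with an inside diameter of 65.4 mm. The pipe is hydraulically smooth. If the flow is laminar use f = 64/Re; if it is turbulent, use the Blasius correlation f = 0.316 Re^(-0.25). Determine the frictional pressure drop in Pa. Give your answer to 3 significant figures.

ΔP ≈ 2.55×10^6 Pa

ṁ = 59900 kg/h = 59900/3600 = 16.64 kg/s.
A = πD²/4 = π(0.0654)²/4 = 0.003359 m²; mean velocity V = ṁ/(ρA) = 16.64/(1260 · 0.003359) = 3.931 m/s.
Reynolds number Re = ρVD/μ = 1260 · 3.931 · 0.0654 / 0.508 = 637.7.
Re < 2300 → laminar flow, so f = 64/Re = 64/637.7 = 0.1004 (the turbulent correlation is not needed).
Darcy-Weisbach: ΔP = f(L/D)(ρV²/2) = 0.1004·(171/0.0654)·(1260·3.931²/2) = 0.1004·2615·9735 = 2.555e+06 Pa.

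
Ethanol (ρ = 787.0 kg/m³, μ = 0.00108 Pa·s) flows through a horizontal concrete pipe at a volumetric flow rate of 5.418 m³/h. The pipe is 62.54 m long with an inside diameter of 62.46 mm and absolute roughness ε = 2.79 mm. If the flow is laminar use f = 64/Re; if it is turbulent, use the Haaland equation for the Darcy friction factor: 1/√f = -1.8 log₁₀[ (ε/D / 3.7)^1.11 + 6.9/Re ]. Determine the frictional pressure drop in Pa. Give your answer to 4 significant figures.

ΔP ≈ 6580 Pa

Q = 5.418 m³/h = 5.418/3600 = 0.001505 m³/s.
Cross-sectional area A = πD²/4 = π(0.06246)²/4 = 0.003064 m²; mean velocity V = Q/A = 0.001505/0.003064 = 0.4912 m/s.
Reynolds number Re = ρVD/μ = 787 · 0.4912 · 0.06246 / 0.00108 = 2.236e+04.
Re > 4000 → turbulent. Relative roughness ε/D = 0.00279/0.06246 = 0.0447. Haaland: 1/√f = -1.8 log₁₀[(0.0447/3.7)^1.11 + 6.9/2.236e+04] = -1.8 log₁₀[0.00743 + 0.000309] = 3.801, so f = 0.06923.
Darcy-Weisbach: ΔP = f(L/D)(ρV²/2) = 0.06923·(62.54/0.06246)·(787·0.4912²/2) = 0.06923·1001·94.94 = 6580 Pa.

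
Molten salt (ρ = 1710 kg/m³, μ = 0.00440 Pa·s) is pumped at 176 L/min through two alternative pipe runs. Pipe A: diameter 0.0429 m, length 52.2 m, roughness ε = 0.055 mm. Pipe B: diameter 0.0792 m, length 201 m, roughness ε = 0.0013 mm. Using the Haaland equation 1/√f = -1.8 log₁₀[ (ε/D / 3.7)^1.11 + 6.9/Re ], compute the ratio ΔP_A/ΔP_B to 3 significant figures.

ΔP_A/ΔP_B ≈ 5.46

Pipe A: V = Q/A = 0.002933/0.001445 = 2.029 m/s; Re = 3.383e+04; ε/D = 0.00128; Haaland → f = 0.02581; ΔP_A = f(L/D)(ρV²/2) = 1.106e+05 Pa.
Pipe B: V = Q/A = 0.002933/0.004927 = 0.5954 m/s; Re = 1.833e+04; ε/D = 1.64e-05; Haaland → f = 0.02634; ΔP_B = f(L/D)(ρV²/2) = 2.026e+04 Pa.
ΔP_A/ΔP_B = 1.106e+05/2.026e+04 = 5.46.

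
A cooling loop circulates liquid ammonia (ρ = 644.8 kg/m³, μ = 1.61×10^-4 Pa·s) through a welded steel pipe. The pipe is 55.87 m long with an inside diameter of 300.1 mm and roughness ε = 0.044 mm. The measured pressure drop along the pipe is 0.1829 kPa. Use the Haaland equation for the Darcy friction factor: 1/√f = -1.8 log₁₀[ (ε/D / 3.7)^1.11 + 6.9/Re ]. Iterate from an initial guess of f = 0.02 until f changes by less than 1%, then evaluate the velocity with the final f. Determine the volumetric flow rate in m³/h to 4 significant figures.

Q ≈ 116.2 m³/h

Rearranging Darcy-Weisbach: V = √(2·ΔP·D/(f·L·ρ)). With ε/D = 4.4e-05/0.3001 = 0.000147, iterate starting from f = 0.02:
  f = 0.02 → V = √(2·182.9·0.3001/(0.02·55.87·644.8)) = 0.3903 m/s; Re = ρVD/μ = 4.691e+05; f → 0.01486
  f = 0.01486 → V = 0.4528 m/s; Re = 5.443e+05; f → 0.01465
  f = 0.01465 → V = 0.4561 m/s; Re = 5.482e+05; f → 0.01464
Converged (Δf/f < 1%). With the final f = 0.01464: V = √(2·182.9·0.3001/(0.01464·55.87·644.8)) = 0.4563 m/s.
Q = V·A = 0.4563·(π/4·0.3001²) = 0.03227 m³/s = 116.2 m³/h.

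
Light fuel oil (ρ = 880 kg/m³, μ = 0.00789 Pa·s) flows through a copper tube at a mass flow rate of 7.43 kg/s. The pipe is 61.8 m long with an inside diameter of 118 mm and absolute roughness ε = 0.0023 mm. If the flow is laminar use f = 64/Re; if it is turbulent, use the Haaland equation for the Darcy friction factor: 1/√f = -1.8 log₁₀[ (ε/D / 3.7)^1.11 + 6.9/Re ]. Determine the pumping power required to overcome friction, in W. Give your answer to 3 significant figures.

A = πD²/4 = π(0.118)²/4 = 0.01094 m²; mean velocity V = ṁ/(ρA) = 7.43/(880 · 0.01094) = 0.7721 m/s.
Reynolds number Re = ρVD/μ = 880 · 0.7721 · 0.118 / 0.00789 = 1.016e+04.
Re > 4000 → turbulent. Relative roughness ε/D = 2.3e-06/0.118 = 1.95e-05. Haaland: 1/√f = -1.8 log₁₀[(1.95e-05/3.7)^1.11 + 6.9/1.016e+04] = -1.8 log₁₀[1.38e-06 + 0.000679] = 5.701, so f = 0.03077.
Darcy-Weisbach: ΔP = f(L/D)(ρV²/2) = 0.03077·(61.8/0.118)·(880·0.7721²/2) = 0.03077·523.7·262.3 = 4226 Pa.
Q = ṁ/ρ = 7.43/880 = 0.008443 m³/s.
Pumping power P = QΔP = 0.008443·4226 = 35.68 W = 35.7 W.

P ≈ 35.7 W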